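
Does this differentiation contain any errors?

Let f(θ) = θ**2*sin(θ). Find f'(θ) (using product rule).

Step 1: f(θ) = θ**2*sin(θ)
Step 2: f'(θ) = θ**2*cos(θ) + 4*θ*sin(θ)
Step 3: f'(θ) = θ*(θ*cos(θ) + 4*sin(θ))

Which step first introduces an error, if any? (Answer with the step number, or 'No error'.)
Step 2

Step 2 is incorrect due to a wrong coefficient.
The step shows: θ**2*cos(θ) + 4*θ*sin(θ)
The correct value should be: θ**2*cos(θ) + 2*θ*sin(θ)

Explanation: The coefficient 2 was incorrectly written as 4: the term 2*θ*sin(θ) was incorrectly written as 4*θ*sin(θ)
The later steps are derived from this incorrect expression, so the error originates in Step 2.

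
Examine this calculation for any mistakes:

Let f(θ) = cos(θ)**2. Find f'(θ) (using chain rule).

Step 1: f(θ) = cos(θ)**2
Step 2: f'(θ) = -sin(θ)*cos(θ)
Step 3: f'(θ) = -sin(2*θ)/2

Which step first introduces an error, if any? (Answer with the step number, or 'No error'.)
Step 2

Step 2 is incorrect due to a wrong coefficient.
The step shows: -sin(θ)*cos(θ)
The correct value should be: -2*sin(θ)*cos(θ)

Explanation: The coefficient -2 was incorrectly written as -1: the term -2*sin(θ)*cos(θ) was incorrectly written as -sin(θ)*cos(θ)
The later steps are derived from this incorrect expression, so the error originates in Step 2.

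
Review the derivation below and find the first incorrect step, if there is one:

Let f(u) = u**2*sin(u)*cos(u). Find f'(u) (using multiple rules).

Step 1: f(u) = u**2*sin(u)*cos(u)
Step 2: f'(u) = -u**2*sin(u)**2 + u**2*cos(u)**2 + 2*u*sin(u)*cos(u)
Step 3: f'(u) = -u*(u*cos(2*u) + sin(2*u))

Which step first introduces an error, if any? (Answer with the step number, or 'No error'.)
Step 3

Step 3 is incorrect due to a sign flip.
The step shows: -u*(u*cos(2*u) + sin(2*u))
The correct value should be: u*(u*cos(2*u) + sin(2*u))

Explanation: The sign of the whole expression was flipped: the term u*(u*cos(2*u) + sin(2*u)) was incorrectly written as -u*(u*cos(2*u) + sin(2*u))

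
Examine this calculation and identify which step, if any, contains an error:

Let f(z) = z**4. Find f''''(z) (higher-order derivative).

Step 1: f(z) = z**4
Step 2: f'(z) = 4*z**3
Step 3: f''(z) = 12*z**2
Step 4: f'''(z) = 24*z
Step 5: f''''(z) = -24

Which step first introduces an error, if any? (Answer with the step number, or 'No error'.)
Step 5

Step 5 is incorrect due to a sign flip.
The step shows: -24
The correct value should be: 24

Explanation: The sign of the whole expression was flipped: the term 24 was incorrectly written as -24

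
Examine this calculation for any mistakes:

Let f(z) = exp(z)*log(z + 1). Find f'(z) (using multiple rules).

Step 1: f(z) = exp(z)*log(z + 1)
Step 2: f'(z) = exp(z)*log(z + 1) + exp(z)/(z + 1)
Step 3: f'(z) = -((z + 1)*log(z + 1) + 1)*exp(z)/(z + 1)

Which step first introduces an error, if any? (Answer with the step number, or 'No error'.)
Step 3

Step 3 is incorrect due to a sign flip.
The step shows: -((z + 1)*log(z + 1) + 1)*exp(z)/(z + 1)
The correct value should be: ((z + 1)*log(z + 1) + 1)*exp(z)/(z + 1)

Explanation: The sign of the whole expression was flipped: the term ((z + 1)*log(z + 1) + 1)*exp(z)/(z + 1) was incorrectly written as -((z + 1)*log(z + 1) + 1)*exp(z)/(z + 1)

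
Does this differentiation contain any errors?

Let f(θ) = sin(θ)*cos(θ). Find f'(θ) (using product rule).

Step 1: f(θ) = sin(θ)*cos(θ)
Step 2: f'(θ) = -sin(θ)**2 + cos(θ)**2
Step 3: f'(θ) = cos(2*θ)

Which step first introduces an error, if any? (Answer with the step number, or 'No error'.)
No error

All steps in this derivation are correct.
The final answer f'(θ) = cos(2*θ) is valid.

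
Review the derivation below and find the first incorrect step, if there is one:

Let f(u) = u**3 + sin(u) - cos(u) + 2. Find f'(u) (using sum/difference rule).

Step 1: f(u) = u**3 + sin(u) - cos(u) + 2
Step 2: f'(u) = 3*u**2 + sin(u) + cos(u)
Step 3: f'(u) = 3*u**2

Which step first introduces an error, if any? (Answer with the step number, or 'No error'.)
Step 3

Step 3 is incorrect due to a dropped term.
The step shows: 3*u**2
The correct value should be: 3*u**2 + sqrt(2)*sin(u + pi/4)

Explanation: A term was dropped: the term sqrt(2)*sin(u + pi/4) was incorrectly omitted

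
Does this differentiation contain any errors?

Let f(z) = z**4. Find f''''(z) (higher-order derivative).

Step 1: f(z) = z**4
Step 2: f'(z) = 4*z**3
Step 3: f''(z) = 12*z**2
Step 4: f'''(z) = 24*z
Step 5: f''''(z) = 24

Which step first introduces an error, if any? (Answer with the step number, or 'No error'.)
No error

All steps in this derivation are correct.
The final answer f''''(z) = 24 is valid.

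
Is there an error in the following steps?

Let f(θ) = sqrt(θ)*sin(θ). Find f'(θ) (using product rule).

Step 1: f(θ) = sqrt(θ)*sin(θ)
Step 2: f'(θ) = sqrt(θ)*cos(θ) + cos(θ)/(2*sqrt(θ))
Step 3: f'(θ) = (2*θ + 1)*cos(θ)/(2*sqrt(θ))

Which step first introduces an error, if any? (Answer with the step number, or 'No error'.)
Step 2

Step 2 is incorrect due to a wrong trig function.
The step shows: sqrt(θ)*cos(θ) + cos(θ)/(2*sqrt(θ))
The correct value should be: sqrt(θ)*cos(θ) + sin(θ)/(2*sqrt(θ))

Explanation: sin(θ) was incorrectly written as cos(θ): the term sin(θ)/(2*sqrt(θ)) was incorrectly written as cos(θ)/(2*sqrt(θ))
The later steps are derived from this incorrect expression, so the error originates in Step 2.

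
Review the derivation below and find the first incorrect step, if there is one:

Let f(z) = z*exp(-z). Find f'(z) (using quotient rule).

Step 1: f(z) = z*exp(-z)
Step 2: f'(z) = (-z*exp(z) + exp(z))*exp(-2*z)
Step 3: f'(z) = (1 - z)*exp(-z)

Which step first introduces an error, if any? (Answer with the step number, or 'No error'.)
No error

All steps in this derivation are correct.
The final answer f'(z) = (1 - z)*exp(-z) is valid.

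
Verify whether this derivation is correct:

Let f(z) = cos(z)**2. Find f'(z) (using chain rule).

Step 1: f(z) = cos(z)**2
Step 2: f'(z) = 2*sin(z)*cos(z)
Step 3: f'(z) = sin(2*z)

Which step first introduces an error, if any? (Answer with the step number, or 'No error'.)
Step 2

Step 2 is incorrect due to a sign flip.
The step shows: 2*sin(z)*cos(z)
The correct value should be: -2*sin(z)*cos(z)

Explanation: The sign of the whole expression was flipped: the term -2*sin(z)*cos(z) was incorrectly written as 2*sin(z)*cos(z)
The later steps are derived from this incorrect expression, so the error originates in Step 2.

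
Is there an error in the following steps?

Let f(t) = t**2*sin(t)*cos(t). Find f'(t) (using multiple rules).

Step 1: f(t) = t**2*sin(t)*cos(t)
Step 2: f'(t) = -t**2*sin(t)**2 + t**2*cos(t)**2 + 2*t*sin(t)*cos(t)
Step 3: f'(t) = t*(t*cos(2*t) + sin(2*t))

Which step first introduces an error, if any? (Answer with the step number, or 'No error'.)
No error

All steps in this derivation are correct.
The final answer f'(t) = t*(t*cos(2*t) + sin(2*t)) is valid.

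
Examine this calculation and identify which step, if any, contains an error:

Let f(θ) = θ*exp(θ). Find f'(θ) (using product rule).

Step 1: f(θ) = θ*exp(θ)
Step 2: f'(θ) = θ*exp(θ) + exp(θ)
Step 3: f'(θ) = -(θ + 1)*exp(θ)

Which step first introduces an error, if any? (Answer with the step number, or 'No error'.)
Step 3

Step 3 is incorrect due to a sign flip.
The step shows: -(θ + 1)*exp(θ)
The correct value should be: (θ + 1)*exp(θ)

Explanation: The sign of the whole expression was flipped: the term (θ + 1)*exp(θ) was incorrectly written as -(θ + 1)*exp(θ)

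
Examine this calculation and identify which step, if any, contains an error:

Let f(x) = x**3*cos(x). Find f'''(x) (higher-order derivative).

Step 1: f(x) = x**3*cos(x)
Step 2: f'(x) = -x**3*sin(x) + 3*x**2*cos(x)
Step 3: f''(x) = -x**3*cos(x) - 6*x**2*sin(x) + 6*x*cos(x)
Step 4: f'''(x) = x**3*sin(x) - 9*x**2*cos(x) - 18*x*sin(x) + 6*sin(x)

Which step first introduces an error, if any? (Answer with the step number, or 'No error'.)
Step 4

Step 4 is incorrect due to a wrong trig function.
The step shows: x**3*sin(x) - 9*x**2*cos(x) - 18*x*sin(x) + 6*sin(x)
The correct value should be: x**3*sin(x) - 9*x**2*cos(x) - 18*x*sin(x) + 6*cos(x)

Explanation: cos(x) was incorrectly written as sin(x): the term 6*cos(x) was incorrectly written as 6*sin(x)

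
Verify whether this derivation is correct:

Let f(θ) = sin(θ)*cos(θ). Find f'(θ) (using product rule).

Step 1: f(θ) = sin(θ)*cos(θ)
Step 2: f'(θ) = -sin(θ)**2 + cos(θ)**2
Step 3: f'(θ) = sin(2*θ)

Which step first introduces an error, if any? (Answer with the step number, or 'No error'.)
Step 3

Step 3 is incorrect due to a wrong trig function.
The step shows: sin(2*θ)
The correct value should be: cos(2*θ)

Explanation: cos(2*θ) was incorrectly written as sin(2*θ): the term cos(2*θ) was incorrectly written as sin(2*θ)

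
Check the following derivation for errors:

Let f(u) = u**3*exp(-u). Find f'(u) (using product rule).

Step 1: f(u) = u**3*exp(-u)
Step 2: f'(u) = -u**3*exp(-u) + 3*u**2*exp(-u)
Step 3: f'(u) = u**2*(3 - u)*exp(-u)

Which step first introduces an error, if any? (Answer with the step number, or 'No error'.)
No error

All steps in this derivation are correct.
The final answer f'(u) = u**2*(3 - u)*exp(-u) is valid.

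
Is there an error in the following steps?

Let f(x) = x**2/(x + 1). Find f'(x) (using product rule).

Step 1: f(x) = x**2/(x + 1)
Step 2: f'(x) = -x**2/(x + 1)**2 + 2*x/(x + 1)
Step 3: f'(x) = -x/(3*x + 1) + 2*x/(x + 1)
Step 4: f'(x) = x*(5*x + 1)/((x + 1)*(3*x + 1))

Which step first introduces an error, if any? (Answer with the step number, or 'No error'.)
Step 3

Step 3 is incorrect due to a wrong exponent.
The step shows: -x/(3*x + 1) + 2*x/(x + 1)
The correct value should be: -x**2/(x**2 + 2*x + 1) + 2*x/(x + 1)

Explanation: The exponent 2 on x was incorrectly written as 1: the term -x**2/(x**2 + 2*x + 1) was incorrectly written as -x/(3*x + 1)
The later steps are derived from this incorrect expression, so the error originates in Step 3.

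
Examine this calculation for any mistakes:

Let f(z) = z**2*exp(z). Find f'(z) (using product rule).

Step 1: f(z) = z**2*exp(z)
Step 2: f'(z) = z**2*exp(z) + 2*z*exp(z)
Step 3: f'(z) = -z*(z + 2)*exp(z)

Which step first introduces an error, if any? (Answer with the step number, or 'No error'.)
Step 3

Step 3 is incorrect due to a sign flip.
The step shows: -z*(z + 2)*exp(z)
The correct value should be: z*(z + 2)*exp(z)

Explanation: The sign of the whole expression was flipped: the term z*(z + 2)*exp(z) was incorrectly written as -z*(z + 2)*exp(z)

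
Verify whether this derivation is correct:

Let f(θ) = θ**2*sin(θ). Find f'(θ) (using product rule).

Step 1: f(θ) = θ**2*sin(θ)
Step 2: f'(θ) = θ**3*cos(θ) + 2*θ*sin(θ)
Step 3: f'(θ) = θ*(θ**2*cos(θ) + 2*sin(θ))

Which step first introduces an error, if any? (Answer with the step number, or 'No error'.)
Step 2

Step 2 is incorrect due to a wrong exponent.
The step shows: θ**3*cos(θ) + 2*θ*sin(θ)
The correct value should be: θ**2*cos(θ) + 2*θ*sin(θ)

Explanation: The exponent 2 on θ was incorrectly written as 3: the term θ**2*cos(θ) was incorrectly written as θ**3*cos(θ)
The later steps are derived from this incorrect expression, so the error originates in Step 2.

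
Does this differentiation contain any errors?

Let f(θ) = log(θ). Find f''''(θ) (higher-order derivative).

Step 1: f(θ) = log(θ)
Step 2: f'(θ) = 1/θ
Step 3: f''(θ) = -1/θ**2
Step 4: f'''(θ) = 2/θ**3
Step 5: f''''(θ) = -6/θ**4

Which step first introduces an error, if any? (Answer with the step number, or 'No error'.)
No error

All steps in this derivation are correct.
The final answer f''''(θ) = -6/θ**4 is valid.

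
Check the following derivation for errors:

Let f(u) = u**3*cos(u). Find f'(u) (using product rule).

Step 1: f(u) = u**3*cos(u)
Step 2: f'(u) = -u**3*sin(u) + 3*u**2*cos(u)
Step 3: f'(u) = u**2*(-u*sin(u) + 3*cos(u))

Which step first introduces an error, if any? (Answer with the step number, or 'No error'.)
No error

All steps in this derivation are correct.
The final answer f'(u) = u**2*(-u*sin(u) + 3*cos(u)) is valid.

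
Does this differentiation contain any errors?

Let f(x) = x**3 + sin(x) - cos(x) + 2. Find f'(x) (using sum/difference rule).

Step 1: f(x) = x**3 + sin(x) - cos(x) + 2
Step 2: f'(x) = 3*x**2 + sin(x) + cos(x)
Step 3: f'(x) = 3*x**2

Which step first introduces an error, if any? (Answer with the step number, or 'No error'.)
Step 3

Step 3 is incorrect due to a dropped term.
The step shows: 3*x**2
The correct value should be: 3*x**2 + sqrt(2)*sin(x + pi/4)

Explanation: A term was dropped: the term sqrt(2)*sin(x + pi/4) was incorrectly omitted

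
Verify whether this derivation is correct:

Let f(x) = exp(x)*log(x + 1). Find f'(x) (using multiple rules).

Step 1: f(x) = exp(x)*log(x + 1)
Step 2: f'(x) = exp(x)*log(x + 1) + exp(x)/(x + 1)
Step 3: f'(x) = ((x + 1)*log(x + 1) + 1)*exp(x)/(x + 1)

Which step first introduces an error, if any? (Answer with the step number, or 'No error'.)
No error

All steps in this derivation are correct.
The final answer f'(x) = ((x + 1)*log(x + 1) + 1)*exp(x)/(x + 1) is valid.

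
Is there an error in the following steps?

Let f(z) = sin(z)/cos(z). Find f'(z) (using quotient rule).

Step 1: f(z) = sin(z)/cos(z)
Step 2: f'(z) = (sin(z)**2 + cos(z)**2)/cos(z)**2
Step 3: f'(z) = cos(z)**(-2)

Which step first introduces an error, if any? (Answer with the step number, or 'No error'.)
No error

All steps in this derivation are correct.
The final answer f'(z) = cos(z)**(-2) is valid.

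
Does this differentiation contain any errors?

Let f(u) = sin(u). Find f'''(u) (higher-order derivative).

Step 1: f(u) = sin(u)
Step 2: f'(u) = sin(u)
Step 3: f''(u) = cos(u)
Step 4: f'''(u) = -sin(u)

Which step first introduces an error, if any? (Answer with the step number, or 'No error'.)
Step 2

Step 2 is incorrect due to a wrong trig function.
The step shows: sin(u)
The correct value should be: cos(u)

Explanation: cos(u) was incorrectly written as sin(u): the term cos(u) was incorrectly written as sin(u)
The later steps are derived from this incorrect expression, so the error originates in Step 2.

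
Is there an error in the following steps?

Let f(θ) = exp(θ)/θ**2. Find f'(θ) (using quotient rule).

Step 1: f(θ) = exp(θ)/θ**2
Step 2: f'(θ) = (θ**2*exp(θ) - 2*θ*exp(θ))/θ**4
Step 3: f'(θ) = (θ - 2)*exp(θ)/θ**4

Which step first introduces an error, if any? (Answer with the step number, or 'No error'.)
Step 3

Step 3 is incorrect due to a wrong exponent.
The step shows: (θ - 2)*exp(θ)/θ**4
The correct value should be: (θ - 2)*exp(θ)/θ**3

Explanation: The exponent -3 on θ was incorrectly written as -4: the term (θ - 2)*exp(θ)/θ**3 was incorrectly written as (θ - 2)*exp(θ)/θ**4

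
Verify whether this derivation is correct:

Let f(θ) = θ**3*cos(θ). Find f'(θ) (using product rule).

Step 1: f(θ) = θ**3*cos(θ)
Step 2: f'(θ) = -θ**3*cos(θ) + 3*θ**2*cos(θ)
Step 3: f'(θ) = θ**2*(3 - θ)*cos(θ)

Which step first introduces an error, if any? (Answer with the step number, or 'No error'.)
Step 2

Step 2 is incorrect due to a wrong trig function.
The step shows: -θ**3*cos(θ) + 3*θ**2*cos(θ)
The correct value should be: -θ**3*sin(θ) + 3*θ**2*cos(θ)

Explanation: sin(θ) was incorrectly written as cos(θ): the term -θ**3*sin(θ) was incorrectly written as -θ**3*cos(θ)
The later steps are derived from this incorrect expression, so the error originates in Step 2.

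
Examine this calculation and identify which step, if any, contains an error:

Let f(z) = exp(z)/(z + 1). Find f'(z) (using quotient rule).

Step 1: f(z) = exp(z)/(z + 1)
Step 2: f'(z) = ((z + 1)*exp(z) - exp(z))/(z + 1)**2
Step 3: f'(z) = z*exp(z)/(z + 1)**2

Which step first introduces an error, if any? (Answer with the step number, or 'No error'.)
No error

All steps in this derivation are correct.
The final answer f'(z) = z*exp(z)/(z + 1)**2 is valid.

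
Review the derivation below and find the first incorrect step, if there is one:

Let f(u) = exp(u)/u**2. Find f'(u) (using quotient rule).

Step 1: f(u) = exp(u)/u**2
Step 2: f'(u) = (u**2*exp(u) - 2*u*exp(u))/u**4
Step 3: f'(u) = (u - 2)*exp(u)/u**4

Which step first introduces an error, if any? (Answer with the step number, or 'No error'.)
Step 3

Step 3 is incorrect due to a wrong exponent.
The step shows: (u - 2)*exp(u)/u**4
The correct value should be: (u - 2)*exp(u)/u**3

Explanation: The exponent -3 on u was incorrectly written as -4: the term (u - 2)*exp(u)/u**3 was incorrectly written as (u - 2)*exp(u)/u**4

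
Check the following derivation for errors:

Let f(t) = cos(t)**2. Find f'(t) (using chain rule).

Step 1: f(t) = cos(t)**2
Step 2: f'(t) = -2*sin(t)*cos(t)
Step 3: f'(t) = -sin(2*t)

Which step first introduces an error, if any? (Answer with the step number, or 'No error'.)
No error

All steps in this derivation are correct.
The final answer f'(t) = -sin(2*t) is valid.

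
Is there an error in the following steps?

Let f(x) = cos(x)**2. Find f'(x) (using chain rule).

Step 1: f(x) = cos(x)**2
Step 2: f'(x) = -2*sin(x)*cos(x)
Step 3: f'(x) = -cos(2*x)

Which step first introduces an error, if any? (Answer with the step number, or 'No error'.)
Step 3

Step 3 is incorrect due to a wrong trig function.
The step shows: -cos(2*x)
The correct value should be: -sin(2*x)

Explanation: sin(2*x) was incorrectly written as cos(2*x): the term -sin(2*x) was incorrectly written as -cos(2*x)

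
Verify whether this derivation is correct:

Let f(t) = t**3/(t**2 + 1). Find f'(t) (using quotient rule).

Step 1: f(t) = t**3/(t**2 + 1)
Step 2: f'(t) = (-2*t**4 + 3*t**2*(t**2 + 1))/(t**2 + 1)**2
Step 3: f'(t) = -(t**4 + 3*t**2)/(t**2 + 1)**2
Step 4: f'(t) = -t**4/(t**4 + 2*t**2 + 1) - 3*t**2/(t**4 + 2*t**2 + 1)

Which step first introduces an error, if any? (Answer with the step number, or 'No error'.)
Step 3

Step 3 is incorrect due to a sign flip.
The step shows: -(t**4 + 3*t**2)/(t**2 + 1)**2
The correct value should be: (t**4 + 3*t**2)/(t**2 + 1)**2

Explanation: The sign of the whole expression was flipped: the term (t**4 + 3*t**2)/(t**2 + 1)**2 was incorrectly written as -(t**4 + 3*t**2)/(t**2 + 1)**2
The later steps are derived from this incorrect expression, so the error originates in Step 3.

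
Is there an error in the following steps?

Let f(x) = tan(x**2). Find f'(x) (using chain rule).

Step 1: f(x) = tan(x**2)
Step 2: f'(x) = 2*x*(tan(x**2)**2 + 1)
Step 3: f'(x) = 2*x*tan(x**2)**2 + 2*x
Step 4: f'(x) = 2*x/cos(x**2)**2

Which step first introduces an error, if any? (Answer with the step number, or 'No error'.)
No error

All steps in this derivation are correct.
The final answer f'(x) = 2*x/cos(x**2)**2 is valid.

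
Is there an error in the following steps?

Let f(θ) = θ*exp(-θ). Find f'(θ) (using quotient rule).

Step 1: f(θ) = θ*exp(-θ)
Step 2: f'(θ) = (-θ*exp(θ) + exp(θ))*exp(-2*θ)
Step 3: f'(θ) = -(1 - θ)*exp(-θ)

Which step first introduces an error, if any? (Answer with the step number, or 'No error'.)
Step 3

Step 3 is incorrect due to a sign flip.
The step shows: -(1 - θ)*exp(-θ)
The correct value should be: (1 - θ)*exp(-θ)

Explanation: The sign of the whole expression was flipped: the term (1 - θ)*exp(-θ) was incorrectly written as -(1 - θ)*exp(-θ)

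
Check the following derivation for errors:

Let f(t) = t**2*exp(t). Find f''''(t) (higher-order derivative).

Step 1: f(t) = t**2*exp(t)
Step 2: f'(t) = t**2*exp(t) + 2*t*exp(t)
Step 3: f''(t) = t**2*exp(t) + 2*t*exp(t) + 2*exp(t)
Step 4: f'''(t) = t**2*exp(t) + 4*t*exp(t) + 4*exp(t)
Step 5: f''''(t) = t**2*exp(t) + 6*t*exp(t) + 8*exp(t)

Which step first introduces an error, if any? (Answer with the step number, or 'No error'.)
Step 3

Step 3 is incorrect due to a wrong coefficient.
The step shows: t**2*exp(t) + 2*t*exp(t) + 2*exp(t)
The correct value should be: t**2*exp(t) + 4*t*exp(t) + 2*exp(t)

Explanation: The coefficient 4 was incorrectly written as 2: the term 4*t*exp(t) was incorrectly written as 2*t*exp(t)
The later steps are derived from this incorrect expression, so the error originates in Step 3.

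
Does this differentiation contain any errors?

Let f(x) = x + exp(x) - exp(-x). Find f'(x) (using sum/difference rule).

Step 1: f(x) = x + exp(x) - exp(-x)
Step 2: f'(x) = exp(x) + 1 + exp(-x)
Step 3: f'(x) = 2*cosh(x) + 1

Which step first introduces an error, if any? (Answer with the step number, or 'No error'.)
No error

All steps in this derivation are correct.
The final answer f'(x) = 2*cosh(x) + 1 is valid.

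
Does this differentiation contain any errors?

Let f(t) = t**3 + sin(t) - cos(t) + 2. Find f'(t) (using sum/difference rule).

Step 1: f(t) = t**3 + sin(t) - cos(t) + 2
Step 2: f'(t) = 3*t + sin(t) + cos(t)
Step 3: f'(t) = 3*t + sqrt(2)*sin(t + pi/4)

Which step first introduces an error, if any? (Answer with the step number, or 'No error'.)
Step 2

Step 2 is incorrect due to a wrong exponent.
The step shows: 3*t + sin(t) + cos(t)
The correct value should be: 3*t**2 + sin(t) + cos(t)

Explanation: The exponent 2 on t was incorrectly written as 1: the term 3*t**2 was incorrectly written as 3*t
The later steps are derived from this incorrect expression, so the error originates in Step 2.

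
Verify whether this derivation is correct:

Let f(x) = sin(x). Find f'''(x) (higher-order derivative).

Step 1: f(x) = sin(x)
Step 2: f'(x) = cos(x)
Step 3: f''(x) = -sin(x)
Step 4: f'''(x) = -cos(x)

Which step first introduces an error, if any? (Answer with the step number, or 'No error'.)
No error

All steps in this derivation are correct.
The final answer f'''(x) = -cos(x) is valid.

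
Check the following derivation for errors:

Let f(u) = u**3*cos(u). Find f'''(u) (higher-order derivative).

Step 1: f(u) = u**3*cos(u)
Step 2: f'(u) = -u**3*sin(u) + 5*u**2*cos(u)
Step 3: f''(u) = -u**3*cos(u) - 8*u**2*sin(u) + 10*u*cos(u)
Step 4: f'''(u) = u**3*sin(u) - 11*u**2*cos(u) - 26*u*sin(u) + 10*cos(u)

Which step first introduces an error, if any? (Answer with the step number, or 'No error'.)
Step 2

Step 2 is incorrect due to a wrong coefficient.
The step shows: -u**3*sin(u) + 5*u**2*cos(u)
The correct value should be: -u**3*sin(u) + 3*u**2*cos(u)

Explanation: The coefficient 3 was incorrectly written as 5: the term 3*u**2*cos(u) was incorrectly written as 5*u**2*cos(u)
The later steps are derived from this incorrect expression, so the error originates in Step 2.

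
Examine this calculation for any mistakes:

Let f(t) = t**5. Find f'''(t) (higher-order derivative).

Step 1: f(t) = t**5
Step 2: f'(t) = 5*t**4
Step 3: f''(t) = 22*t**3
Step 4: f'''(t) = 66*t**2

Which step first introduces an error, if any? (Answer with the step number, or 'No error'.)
Step 3

Step 3 is incorrect due to a wrong coefficient.
The step shows: 22*t**3
The correct value should be: 20*t**3

Explanation: The coefficient 20 was incorrectly written as 22: the term 20*t**3 was incorrectly written as 22*t**3
The later steps are derived from this incorrect expression, so the error originates in Step 3.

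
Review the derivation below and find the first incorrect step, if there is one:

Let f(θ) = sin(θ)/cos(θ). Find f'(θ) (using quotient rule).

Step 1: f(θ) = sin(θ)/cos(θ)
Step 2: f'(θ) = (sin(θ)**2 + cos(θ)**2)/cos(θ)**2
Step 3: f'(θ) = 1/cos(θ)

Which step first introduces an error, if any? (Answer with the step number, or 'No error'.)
Step 3

Step 3 is incorrect due to a wrong exponent.
The step shows: 1/cos(θ)
The correct value should be: cos(θ)**(-2)

Explanation: The exponent -2 on cos(θ) was incorrectly written as -1: the term cos(θ)**(-2) was incorrectly written as 1/cos(θ)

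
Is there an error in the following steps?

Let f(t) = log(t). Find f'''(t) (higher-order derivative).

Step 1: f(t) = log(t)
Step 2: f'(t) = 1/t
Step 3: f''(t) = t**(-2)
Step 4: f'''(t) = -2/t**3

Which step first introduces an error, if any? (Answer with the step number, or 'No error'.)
Step 3

Step 3 is incorrect due to a sign flip.
The step shows: t**(-2)
The correct value should be: -1/t**2

Explanation: The sign of the whole expression was flipped: the term -1/t**2 was incorrectly written as t**(-2)
The later steps are derived from this incorrect expression, so the error originates in Step 3.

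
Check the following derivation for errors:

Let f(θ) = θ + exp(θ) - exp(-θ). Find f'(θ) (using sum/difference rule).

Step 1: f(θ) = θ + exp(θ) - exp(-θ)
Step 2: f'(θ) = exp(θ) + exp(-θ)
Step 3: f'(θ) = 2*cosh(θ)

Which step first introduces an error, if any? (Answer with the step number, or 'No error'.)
Step 2

Step 2 is incorrect due to a dropped term.
The step shows: exp(θ) + exp(-θ)
The correct value should be: exp(θ) + 1 + exp(-θ)

Explanation: A term was dropped: the term 1 was incorrectly omitted
The later steps are derived from this incorrect expression, so the error originates in Step 2.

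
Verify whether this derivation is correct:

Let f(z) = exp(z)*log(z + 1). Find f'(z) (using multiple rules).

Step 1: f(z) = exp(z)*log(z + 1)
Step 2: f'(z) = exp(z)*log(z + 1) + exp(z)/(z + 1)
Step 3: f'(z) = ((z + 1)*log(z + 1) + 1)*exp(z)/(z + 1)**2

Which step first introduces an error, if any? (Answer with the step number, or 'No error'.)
Step 3

Step 3 is incorrect due to a wrong exponent.
The step shows: ((z + 1)*log(z + 1) + 1)*exp(z)/(z + 1)**2
The correct value should be: ((z + 1)*log(z + 1) + 1)*exp(z)/(z + 1)

Explanation: The exponent -1 on z + 1 was incorrectly written as -2: the term ((z + 1)*log(z + 1) + 1)*exp(z)/(z + 1) was incorrectly written as ((z + 1)*log(z + 1) + 1)*exp(z)/(z + 1)**2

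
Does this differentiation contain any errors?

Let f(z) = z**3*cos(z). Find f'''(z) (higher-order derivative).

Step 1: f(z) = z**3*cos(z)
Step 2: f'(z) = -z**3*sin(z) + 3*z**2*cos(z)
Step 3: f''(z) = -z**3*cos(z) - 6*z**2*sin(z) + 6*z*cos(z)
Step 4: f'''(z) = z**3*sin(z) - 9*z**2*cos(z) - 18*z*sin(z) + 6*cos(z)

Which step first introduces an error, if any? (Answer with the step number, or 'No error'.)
No error

All steps in this derivation are correct.
The final answer f'''(z) = z**3*sin(z) - 9*z**2*cos(z) - 18*z*sin(z) + 6*cos(z) is valid.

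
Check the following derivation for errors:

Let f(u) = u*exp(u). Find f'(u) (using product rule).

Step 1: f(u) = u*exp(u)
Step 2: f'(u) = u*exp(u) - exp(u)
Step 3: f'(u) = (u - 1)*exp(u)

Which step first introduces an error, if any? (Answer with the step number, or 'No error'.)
Step 2

Step 2 is incorrect due to a sign flip.
The step shows: u*exp(u) - exp(u)
The correct value should be: u*exp(u) + exp(u)

Explanation: The sign of one term was flipped: the term exp(u) was incorrectly written as -exp(u)
The later steps are derived from this incorrect expression, so the error originates in Step 2.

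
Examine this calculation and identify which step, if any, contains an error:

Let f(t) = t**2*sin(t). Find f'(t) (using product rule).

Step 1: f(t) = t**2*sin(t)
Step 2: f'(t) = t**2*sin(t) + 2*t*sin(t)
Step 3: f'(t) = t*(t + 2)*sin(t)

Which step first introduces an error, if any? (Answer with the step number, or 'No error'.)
Step 2

Step 2 is incorrect due to a wrong trig function.
The step shows: t**2*sin(t) + 2*t*sin(t)
The correct value should be: t**2*cos(t) + 2*t*sin(t)

Explanation: cos(t) was incorrectly written as sin(t): the term t**2*cos(t) was incorrectly written as t**2*sin(t)
The later steps are derived from this incorrect expression, so the error originates in Step 2.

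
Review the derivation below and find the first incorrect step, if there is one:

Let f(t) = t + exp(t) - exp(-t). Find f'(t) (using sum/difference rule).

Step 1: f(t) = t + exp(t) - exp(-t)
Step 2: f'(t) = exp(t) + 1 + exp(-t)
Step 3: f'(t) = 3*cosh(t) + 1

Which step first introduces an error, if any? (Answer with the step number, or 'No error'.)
Step 3

Step 3 is incorrect due to a wrong coefficient.
The step shows: 3*cosh(t) + 1
The correct value should be: 2*cosh(t) + 1

Explanation: The coefficient 2 was incorrectly written as 3: the term 2*cosh(t) was incorrectly written as 3*cosh(t)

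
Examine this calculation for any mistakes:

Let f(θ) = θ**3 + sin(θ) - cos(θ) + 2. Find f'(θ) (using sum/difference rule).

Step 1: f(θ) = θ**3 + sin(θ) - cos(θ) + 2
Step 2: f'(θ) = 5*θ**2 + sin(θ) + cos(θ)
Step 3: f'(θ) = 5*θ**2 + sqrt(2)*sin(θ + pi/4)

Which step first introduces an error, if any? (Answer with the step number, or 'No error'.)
Step 2

Step 2 is incorrect due to a wrong coefficient.
The step shows: 5*θ**2 + sin(θ) + cos(θ)
The correct value should be: 3*θ**2 + sin(θ) + cos(θ)

Explanation: The coefficient 3 was incorrectly written as 5: the term 3*θ**2 was incorrectly written as 5*θ**2
The later steps are derived from this incorrect expression, so the error originates in Step 2.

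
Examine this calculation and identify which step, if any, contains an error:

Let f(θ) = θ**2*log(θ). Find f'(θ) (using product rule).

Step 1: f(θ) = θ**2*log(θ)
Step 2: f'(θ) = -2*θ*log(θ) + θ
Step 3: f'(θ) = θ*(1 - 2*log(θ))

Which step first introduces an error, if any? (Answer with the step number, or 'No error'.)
Step 2

Step 2 is incorrect due to a sign flip.
The step shows: -2*θ*log(θ) + θ
The correct value should be: 2*θ*log(θ) + θ

Explanation: The sign of one term was flipped: the term 2*θ*log(θ) was incorrectly written as -2*θ*log(θ)
The later steps are derived from this incorrect expression, so the error originates in Step 2.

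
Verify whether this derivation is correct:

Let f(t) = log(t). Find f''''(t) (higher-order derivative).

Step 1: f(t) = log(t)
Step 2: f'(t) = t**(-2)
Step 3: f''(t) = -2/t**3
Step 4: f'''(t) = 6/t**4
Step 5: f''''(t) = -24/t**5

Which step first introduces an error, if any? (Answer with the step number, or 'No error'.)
Step 2

Step 2 is incorrect due to a wrong exponent.
The step shows: t**(-2)
The correct value should be: 1/t

Explanation: The exponent -1 on t was incorrectly written as -2: the term 1/t was incorrectly written as t**(-2)
The later steps are derived from this incorrect expression, so the error originates in Step 2.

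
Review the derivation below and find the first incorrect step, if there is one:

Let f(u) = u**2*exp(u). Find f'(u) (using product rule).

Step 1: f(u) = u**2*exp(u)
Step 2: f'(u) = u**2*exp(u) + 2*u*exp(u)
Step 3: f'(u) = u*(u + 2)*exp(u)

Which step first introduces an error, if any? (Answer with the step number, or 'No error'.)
No error

All steps in this derivation are correct.
The final answer f'(u) = u*(u + 2)*exp(u) is valid.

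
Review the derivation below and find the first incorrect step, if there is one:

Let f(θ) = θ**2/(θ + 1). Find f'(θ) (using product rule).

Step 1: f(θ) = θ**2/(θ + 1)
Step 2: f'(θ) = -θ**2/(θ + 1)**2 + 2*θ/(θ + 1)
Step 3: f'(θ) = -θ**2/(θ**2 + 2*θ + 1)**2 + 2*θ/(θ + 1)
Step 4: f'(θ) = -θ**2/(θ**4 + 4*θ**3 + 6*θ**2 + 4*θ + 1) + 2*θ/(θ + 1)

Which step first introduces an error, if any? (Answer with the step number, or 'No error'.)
Step 3

Step 3 is incorrect due to a wrong exponent.
The step shows: -θ**2/(θ**2 + 2*θ + 1)**2 + 2*θ/(θ + 1)
The correct value should be: -θ**2/(θ**2 + 2*θ + 1) + 2*θ/(θ + 1)

Explanation: The exponent -1 on θ**2 + 2*θ + 1 was incorrectly written as -2: the term -θ**2/(θ**2 + 2*θ + 1) was incorrectly written as -θ**2/(θ**2 + 2*θ + 1)**2
The later steps are derived from this incorrect expression, so the error originates in Step 3.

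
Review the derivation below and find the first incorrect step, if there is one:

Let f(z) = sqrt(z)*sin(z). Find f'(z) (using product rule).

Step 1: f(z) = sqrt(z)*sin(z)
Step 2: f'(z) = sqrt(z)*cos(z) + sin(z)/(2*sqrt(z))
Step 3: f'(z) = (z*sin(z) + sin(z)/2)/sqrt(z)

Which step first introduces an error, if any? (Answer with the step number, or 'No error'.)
Step 3

Step 3 is incorrect due to a wrong trig function.
The step shows: (z*sin(z) + sin(z)/2)/sqrt(z)
The correct value should be: (z*cos(z) + sin(z)/2)/sqrt(z)

Explanation: cos(z) was incorrectly written as sin(z): the term (z*cos(z) + sin(z)/2)/sqrt(z) was incorrectly written as (z*sin(z) + sin(z)/2)/sqrt(z)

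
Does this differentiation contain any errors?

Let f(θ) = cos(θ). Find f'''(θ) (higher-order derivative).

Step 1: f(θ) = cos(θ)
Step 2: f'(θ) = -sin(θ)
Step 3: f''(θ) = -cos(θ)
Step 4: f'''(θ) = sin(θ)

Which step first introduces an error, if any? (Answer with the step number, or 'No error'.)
No error

All steps in this derivation are correct.
The final answer f'''(θ) = sin(θ) is valid.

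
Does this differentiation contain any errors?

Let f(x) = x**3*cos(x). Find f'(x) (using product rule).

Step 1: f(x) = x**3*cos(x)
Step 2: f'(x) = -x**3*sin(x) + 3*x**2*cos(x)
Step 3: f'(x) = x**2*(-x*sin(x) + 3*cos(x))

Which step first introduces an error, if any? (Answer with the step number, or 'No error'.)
No error

All steps in this derivation are correct.
The final answer f'(x) = x**2*(-x*sin(x) + 3*cos(x)) is valid.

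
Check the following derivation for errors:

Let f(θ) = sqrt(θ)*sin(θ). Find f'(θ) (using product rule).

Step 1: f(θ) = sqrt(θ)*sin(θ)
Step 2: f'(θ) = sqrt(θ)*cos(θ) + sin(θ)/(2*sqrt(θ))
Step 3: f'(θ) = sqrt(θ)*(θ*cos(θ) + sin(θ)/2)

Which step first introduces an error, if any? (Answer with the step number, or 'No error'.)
Step 3

Step 3 is incorrect due to a wrong exponent.
The step shows: sqrt(θ)*(θ*cos(θ) + sin(θ)/2)
The correct value should be: (θ*cos(θ) + sin(θ)/2)/sqrt(θ)

Explanation: The exponent -1/2 on θ was incorrectly written as 1/2: the term (θ*cos(θ) + sin(θ)/2)/sqrt(θ) was incorrectly written as sqrt(θ)*(θ*cos(θ) + sin(θ)/2)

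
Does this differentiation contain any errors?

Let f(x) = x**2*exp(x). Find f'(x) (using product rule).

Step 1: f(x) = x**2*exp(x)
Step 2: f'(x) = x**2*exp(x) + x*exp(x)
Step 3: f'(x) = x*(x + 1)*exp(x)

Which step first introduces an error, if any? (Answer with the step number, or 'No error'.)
Step 2

Step 2 is incorrect due to a wrong coefficient.
The step shows: x**2*exp(x) + x*exp(x)
The correct value should be: x**2*exp(x) + 2*x*exp(x)

Explanation: The coefficient 2 was incorrectly written as 1: the term 2*x*exp(x) was incorrectly written as x*exp(x)
The later steps are derived from this incorrect expression, so the error originates in Step 2.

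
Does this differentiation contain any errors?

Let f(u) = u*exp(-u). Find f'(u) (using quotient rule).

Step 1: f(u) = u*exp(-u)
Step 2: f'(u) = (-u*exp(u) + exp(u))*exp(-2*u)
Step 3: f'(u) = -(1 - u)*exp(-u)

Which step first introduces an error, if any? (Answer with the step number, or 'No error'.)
Step 3

Step 3 is incorrect due to a sign flip.
The step shows: -(1 - u)*exp(-u)
The correct value should be: (1 - u)*exp(-u)

Explanation: The sign of the whole expression was flipped: the term (1 - u)*exp(-u) was incorrectly written as -(1 - u)*exp(-u)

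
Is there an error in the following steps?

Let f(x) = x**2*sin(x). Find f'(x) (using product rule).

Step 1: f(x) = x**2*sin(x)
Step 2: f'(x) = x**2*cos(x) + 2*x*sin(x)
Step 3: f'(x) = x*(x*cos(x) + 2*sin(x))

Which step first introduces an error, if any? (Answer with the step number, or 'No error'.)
No error

All steps in this derivation are correct.
The final answer f'(x) = x*(x*cos(x) + 2*sin(x)) is valid.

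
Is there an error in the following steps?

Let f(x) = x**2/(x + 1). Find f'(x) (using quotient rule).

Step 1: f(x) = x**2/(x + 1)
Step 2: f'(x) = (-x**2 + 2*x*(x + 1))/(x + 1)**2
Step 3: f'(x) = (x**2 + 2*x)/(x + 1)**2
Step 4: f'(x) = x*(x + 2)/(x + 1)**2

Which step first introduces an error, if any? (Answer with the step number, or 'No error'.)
No error

All steps in this derivation are correct.
The final answer f'(x) = x*(x + 2)/(x + 1)**2 is valid.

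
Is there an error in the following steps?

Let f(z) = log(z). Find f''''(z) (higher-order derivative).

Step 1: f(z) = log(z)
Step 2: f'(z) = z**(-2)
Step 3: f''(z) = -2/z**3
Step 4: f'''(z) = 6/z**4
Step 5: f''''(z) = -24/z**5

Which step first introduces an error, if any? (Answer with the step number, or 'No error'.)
Step 2

Step 2 is incorrect due to a wrong exponent.
The step shows: z**(-2)
The correct value should be: 1/z

Explanation: The exponent -1 on z was incorrectly written as -2: the term 1/z was incorrectly written as z**(-2)
The later steps are derived from this incorrect expression, so the error originates in Step 2.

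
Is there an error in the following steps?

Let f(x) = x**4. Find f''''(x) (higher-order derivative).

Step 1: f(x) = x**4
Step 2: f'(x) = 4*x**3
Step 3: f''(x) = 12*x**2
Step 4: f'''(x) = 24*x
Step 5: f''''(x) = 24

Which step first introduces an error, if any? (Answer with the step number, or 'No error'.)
No error

All steps in this derivation are correct.
The final answer f''''(x) = 24 is valid.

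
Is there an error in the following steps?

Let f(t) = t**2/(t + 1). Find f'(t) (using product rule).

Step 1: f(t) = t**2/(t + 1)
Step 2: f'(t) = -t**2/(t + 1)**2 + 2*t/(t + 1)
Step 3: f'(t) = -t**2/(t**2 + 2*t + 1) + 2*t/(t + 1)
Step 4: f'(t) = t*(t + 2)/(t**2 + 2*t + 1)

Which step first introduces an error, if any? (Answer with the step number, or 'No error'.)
No error

All steps in this derivation are correct.
The final answer f'(t) = t*(t + 2)/(t**2 + 2*t + 1) is valid.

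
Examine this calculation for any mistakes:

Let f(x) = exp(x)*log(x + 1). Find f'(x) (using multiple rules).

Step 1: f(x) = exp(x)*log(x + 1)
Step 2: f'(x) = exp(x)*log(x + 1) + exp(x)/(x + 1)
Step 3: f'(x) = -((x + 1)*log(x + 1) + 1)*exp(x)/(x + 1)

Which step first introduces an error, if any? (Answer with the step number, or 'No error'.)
Step 3

Step 3 is incorrect due to a sign flip.
The step shows: -((x + 1)*log(x + 1) + 1)*exp(x)/(x + 1)
The correct value should be: ((x + 1)*log(x + 1) + 1)*exp(x)/(x + 1)

Explanation: The sign of the whole expression was flipped: the term ((x + 1)*log(x + 1) + 1)*exp(x)/(x + 1) was incorrectly written as -((x + 1)*log(x + 1) + 1)*exp(x)/(x + 1)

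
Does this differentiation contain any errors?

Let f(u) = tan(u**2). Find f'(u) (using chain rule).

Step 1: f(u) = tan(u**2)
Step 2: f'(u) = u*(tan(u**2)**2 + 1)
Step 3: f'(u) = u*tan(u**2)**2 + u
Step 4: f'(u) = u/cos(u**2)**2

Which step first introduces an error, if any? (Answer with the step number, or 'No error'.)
Step 2

Step 2 is incorrect due to a wrong coefficient.
The step shows: u*(tan(u**2)**2 + 1)
The correct value should be: 2*u*(tan(u**2)**2 + 1)

Explanation: The coefficient 2 was incorrectly written as 1: the term 2*u*(tan(u**2)**2 + 1) was incorrectly written as u*(tan(u**2)**2 + 1)
The later steps are derived from this incorrect expression, so the error originates in Step 2.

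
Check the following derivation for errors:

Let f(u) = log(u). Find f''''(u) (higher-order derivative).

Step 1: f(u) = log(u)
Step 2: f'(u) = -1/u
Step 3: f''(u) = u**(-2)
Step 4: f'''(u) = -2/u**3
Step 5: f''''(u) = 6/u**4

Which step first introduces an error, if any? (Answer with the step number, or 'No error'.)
Step 2

Step 2 is incorrect due to a sign flip.
The step shows: -1/u
The correct value should be: 1/u

Explanation: The sign of the whole expression was flipped: the term 1/u was incorrectly written as -1/u
The later steps are derived from this incorrect expression, so the error originates in Step 2.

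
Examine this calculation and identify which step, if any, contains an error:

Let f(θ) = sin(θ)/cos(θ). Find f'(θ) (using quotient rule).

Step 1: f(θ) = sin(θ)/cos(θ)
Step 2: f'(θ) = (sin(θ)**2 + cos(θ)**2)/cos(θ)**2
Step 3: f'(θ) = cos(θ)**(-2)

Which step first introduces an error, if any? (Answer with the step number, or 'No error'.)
No error

All steps in this derivation are correct.
The final answer f'(θ) = cos(θ)**(-2) is valid.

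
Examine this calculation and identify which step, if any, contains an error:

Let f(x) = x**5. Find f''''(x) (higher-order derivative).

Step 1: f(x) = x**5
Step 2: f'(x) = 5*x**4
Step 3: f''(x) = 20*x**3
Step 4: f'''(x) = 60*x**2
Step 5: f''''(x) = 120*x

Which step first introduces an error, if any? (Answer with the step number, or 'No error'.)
No error

All steps in this derivation are correct.
The final answer f''''(x) = 120*x is valid.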